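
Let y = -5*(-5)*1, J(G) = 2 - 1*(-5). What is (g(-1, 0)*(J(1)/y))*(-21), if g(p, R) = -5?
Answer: 147/5 ≈ 29.400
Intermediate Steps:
J(G) = 7 (J(G) = 2 + 5 = 7)
y = 25 (y = 25*1 = 25)
(g(-1, 0)*(J(1)/y))*(-21) = -35/25*(-21) = -5*7/25*(-21) = -7/5*(-21) = 147/5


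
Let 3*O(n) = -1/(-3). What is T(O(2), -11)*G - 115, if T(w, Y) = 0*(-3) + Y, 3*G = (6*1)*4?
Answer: -203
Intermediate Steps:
G = 8 (G = ((6*1)*4)/3 = (6*4)/3 = (1/3)*24 = 8)
O(n) = 1/9 (O(n) = (-1/(-3))/3 = (-1*(-1/3))/3 = (1/3)*(1/3) = 1/9)
T(w, Y) = Y (T(w, Y) = 0 + Y = Y)
T(O(2), -11)*G - 115 = -11*8 - 115 = -88 - 115 = -203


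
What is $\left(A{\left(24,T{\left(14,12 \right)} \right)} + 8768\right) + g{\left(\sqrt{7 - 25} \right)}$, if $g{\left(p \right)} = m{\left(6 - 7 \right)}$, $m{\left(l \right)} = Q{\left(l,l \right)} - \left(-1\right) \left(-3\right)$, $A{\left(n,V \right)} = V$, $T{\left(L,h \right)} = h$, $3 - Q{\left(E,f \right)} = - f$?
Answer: $8779$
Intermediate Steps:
$Q{\left(E,f \right)} = 3 + f$ ($Q{\left(E,f \right)} = 3 - - f = 3 + f$)
$m{\left(l \right)} = l$ ($m{\left(l \right)} = \left(3 + l\right) - \left(-1\right) \left(-3\right) = \left(3 + l\right) - 3 = l$)
$g{\left(p \right)} = -1$ ($g{\left(p \right)} = 6 - 7 = -1$)
$\left(A{\left(24,T{\left(14,12 \right)} \right)} + 8768\right) + g{\left(\sqrt{7 - 25} \right)} = \left(12 + 8768\right) - 1 = 8780 - 1 = 8779$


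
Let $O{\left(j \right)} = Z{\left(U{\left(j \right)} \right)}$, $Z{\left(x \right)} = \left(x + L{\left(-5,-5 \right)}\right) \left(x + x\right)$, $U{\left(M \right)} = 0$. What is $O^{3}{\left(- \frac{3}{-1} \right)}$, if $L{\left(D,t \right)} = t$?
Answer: $0$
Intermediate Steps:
$Z{\left(x \right)} = 2 x \left(-5 + x\right)$ ($Z{\left(x \right)} = \left(x - 5\right) \left(x + x\right) = \left(-5 + x\right) 2 x = 2 x \left(-5 + x\right)$)
$O{\left(j \right)} = 0$ ($O{\left(j \right)} = 2 \cdot 0 \left(-5 + 0\right) = 2 \cdot 0 \left(-5\right) = 0$)
$O^{3}{\left(- \frac{3}{-1} \right)} = 0^{3} = 0$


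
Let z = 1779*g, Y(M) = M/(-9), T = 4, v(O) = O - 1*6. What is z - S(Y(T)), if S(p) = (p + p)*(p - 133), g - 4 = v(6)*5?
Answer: 566788/81 ≈ 6997.4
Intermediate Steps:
v(O) = -6 + O (v(O) = O - 6 = -6 + O)
g = 4 (g = 4 + (-6 + 6)*5 = 4 + 0*5 = 4 + 0 = 4)
Y(M) = -M/9 (Y(M) = M*(-⅑) = -M/9)
z = 7116 (z = 1779*4 = 7116)
S(p) = 2*p*(-133 + p) (S(p) = (2*p)*(-133 + p) = 2*p*(-133 + p))
z - S(Y(T)) = 7116 - 2*(-⅑*4)*(-133 - ⅑*4) = 7116 - 2*(-4)*(-133 - 4/9)/9 = 7116 - 2*(-4)*(-1201)/(9*9) = 7116 - 1*9608/81 = 7116 - 9608/81 = 566788/81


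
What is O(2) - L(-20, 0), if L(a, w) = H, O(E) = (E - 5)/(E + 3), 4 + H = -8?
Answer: 57/5 ≈ 11.400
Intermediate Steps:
H = -12 (H = -4 - 8 = -12)
O(E) = (-5 + E)/(3 + E)
L(a, w) = -12
O(2) - L(-20, 0) = (-5 + 2)/(3 + 2) - 1*(-12) = -3/5 + 12 = (⅕)*(-3) + 12 = -⅗ + 12 = 57/5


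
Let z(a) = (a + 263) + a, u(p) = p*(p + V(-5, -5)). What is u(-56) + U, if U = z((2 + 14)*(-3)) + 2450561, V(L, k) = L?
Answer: 2454144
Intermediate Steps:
u(p) = p*(-5 + p) (u(p) = p*(p - 5) = p*(-5 + p))
z(a) = 263 + 2*a (z(a) = (263 + a) + a = 263 + 2*a)
U = 2450728 (U = (263 + 2*((2 + 14)*(-3))) + 2450561 = (263 + 2*(16*(-3))) + 2450561 = (263 + 2*(-48)) + 2450561 = (263 - 96) + 2450561 = 167 + 2450561 = 2450728)
u(-56) + U = -56*(-5 - 56) + 2450728 = -56*(-61) + 2450728 = 3416 + 2450728 = 2454144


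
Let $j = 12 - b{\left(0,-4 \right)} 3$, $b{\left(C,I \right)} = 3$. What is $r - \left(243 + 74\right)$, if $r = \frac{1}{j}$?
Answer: $- \frac{950}{3} \approx -316.67$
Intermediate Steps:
$j = 3$ ($j = 12 - 3 \cdot 3 = 12 - 9 = 3$)
$r = \frac{1}{3} \approx 0.33333$
$r - \left(243 + 74\right) = \frac{1}{3} - \left(243 + 74\right) = \frac{1}{3} - 317 = - \frac{950}{3}$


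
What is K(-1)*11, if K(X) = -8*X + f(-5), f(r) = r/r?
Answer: 99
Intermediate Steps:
f(r) = 1
K(X) = 1 - 8*X (K(X) = -8*X + 1 = 1 - 8*X)
K(-1)*11 = (1 - 8*(-1))*11 = (1 + 8)*11 = 9*11 = 99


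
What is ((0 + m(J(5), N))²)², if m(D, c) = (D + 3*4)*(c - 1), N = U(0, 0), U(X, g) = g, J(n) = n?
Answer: 83521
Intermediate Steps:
N = 0
m(D, c) = (-1 + c)*(12 + D) (m(D, c) = (D + 12)*(-1 + c) = (12 + D)*(-1 + c) = (-1 + c)*(12 + D))
((0 + m(J(5), N))²)² = ((0 + (-12 - 1*5 + 12*0 + 5*0))²)² = ((0 + (-12 - 5 + 0 + 0))²)² = ((0 - 17)²)² = ((-17)²)² = 289² = 83521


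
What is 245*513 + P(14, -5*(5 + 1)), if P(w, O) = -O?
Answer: 125715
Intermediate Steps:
245*513 + P(14, -5*(5 + 1)) = 245*513 - (-5)*(5 + 1) = 125685 - (-5)*6 = 125685 - 1*(-30) = 125685 + 30 = 125715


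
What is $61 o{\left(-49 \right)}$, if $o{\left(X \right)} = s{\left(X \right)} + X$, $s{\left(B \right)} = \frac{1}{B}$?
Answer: $- \frac{146522}{49} \approx -2990.2$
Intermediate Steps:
$o{\left(X \right)} = X + \frac{1}{X}$ ($o{\left(X \right)} = \frac{1}{X} + X = X + \frac{1}{X}$)
$61 o{\left(-49 \right)} = 61 \left(-49 + \frac{1}{-49}\right) = 61 \left(-49 - \frac{1}{49}\right) = 61 \left(- \frac{2402}{49}\right) = - \frac{146522}{49}$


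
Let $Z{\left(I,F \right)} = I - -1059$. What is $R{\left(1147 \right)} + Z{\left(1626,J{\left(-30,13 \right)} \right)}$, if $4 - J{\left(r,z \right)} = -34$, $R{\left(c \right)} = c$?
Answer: $3832$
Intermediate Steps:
$J{\left(r,z \right)} = 38$ ($J{\left(r,z \right)} = 4 - -34 = 4 + 34 = 38$)
$Z{\left(I,F \right)} = 1059 + I$ ($Z{\left(I,F \right)} = I + 1059 = 1059 + I$)
$R{\left(1147 \right)} + Z{\left(1626,J{\left(-30,13 \right)} \right)} = 1147 + \left(1059 + 1626\right) = 1147 + 2685 = 3832$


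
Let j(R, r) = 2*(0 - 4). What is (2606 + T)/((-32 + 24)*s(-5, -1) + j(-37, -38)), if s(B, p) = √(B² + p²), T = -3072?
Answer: -233/100 + 233*√26/100 ≈ 9.5507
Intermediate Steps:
j(R, r) = -8 (j(R, r) = 2*(-4) = -8)
(2606 + T)/((-32 + 24)*s(-5, -1) + j(-37, -38)) = (2606 - 3072)/((-32 + 24)*√((-5)² + (-1)²) - 8) = -466/(-8*√(25 + 1) - 8) = -466/(-8*√26 - 8) = -466/(-8 - 8*√26)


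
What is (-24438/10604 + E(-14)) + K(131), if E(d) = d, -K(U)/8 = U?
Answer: -5642943/5302 ≈ -1064.3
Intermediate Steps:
K(U) = -8*U
(-24438/10604 + E(-14)) + K(131) = (-24438/10604 - 14) - 8*131 = (-24438*1/10604 - 14) - 1048 = (-12219/5302 - 14) - 1048 = -86447/5302 - 1048 = -5642943/5302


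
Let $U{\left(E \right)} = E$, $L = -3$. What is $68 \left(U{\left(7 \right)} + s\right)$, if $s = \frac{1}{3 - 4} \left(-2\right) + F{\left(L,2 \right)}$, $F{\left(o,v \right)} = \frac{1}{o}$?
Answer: $\frac{1768}{3} \approx 589.33$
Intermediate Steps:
$s = \frac{5}{3}$ ($s = \frac{1}{3 - 4} \left(-2\right) + \frac{1}{-3} = \frac{1}{-1} \left(-2\right) - \frac{1}{3} = \left(-1\right) \left(-2\right) - \frac{1}{3} = 2 - \frac{1}{3} = \frac{5}{3} \approx 1.6667$)
$68 \left(U{\left(7 \right)} + s\right) = 68 \left(7 + \frac{5}{3}\right) = 68 \cdot \frac{26}{3} = \frac{1768}{3}$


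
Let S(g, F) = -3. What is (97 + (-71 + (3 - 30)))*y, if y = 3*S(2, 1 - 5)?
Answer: 9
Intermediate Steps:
y = -9 (y = 3*(-3) = -9)
(97 + (-71 + (3 - 30)))*y = (97 + (-71 + (3 - 30)))*(-9) = (97 + (-71 - 27))*(-9) = (97 - 98)*(-9) = -1*(-9) = 9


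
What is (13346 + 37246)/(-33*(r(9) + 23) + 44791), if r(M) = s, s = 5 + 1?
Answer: 816/707 ≈ 1.1542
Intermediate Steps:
s = 6
r(M) = 6
(13346 + 37246)/(-33*(r(9) + 23) + 44791) = (13346 + 37246)/(-33*(6 + 23) + 44791) = 50592/(-33*29 + 44791) = 50592/(-957 + 44791) = 50592/43834 = 50592*(1/43834) = 816/707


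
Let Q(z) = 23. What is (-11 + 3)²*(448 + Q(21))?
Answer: 30144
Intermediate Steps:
(-11 + 3)²*(448 + Q(21)) = (-11 + 3)²*(448 + 23) = (-8)²*471 = 64*471 = 30144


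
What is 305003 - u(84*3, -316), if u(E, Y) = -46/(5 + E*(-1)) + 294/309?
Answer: 7759552379/25441 ≈ 3.0500e+5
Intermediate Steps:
u(E, Y) = 98/103 - 46/(5 - E) (u(E, Y) = -46/(5 - E) + 294*(1/309) = -46/(5 - E) + 98/103 = 98/103 - 46/(5 - E))
305003 - u(84*3, -316) = 305003 - 2*(2124 + 49*(84*3))/(103*(-5 + 84*3)) = 305003 - 2*(2124 + 49*252)/(103*(-5 + 252)) = 305003 - 2*(2124 + 12348)/(103*247) = 305003 - 2*14472/(103*247) = 305003 - 1*28944/25441 = 305003 - 28944/25441 = 7759552379/25441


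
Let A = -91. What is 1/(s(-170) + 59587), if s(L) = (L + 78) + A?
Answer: 1/59404 ≈ 1.6834e-5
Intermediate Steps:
s(L) = -13 + L (s(L) = (L + 78) - 91 = (78 + L) - 91 = -13 + L)
1/(s(-170) + 59587) = 1/((-13 - 170) + 59587) = 1/(-183 + 59587) = 1/59404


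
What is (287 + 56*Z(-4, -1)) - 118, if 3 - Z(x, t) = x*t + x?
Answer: 337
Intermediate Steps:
Z(x, t) = 3 - x - t*x (Z(x, t) = 3 - (x*t + x) = 3 - (t*x + x) = 3 - (x + t*x) = 3 + (-x - t*x) = 3 - x - t*x)
(287 + 56*Z(-4, -1)) - 118 = (287 + 56*(3 - 1*(-4) - 1*(-1)*(-4))) - 118 = (287 + 56*(3 + 4 - 4)) - 118 = (287 + 56*3) - 118 = (287 + 168) - 118 = 455 - 118 = 337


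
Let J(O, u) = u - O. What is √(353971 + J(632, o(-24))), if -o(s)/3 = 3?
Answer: √353330 ≈ 594.42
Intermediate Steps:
o(s) = -9 (o(s) = -3*3 = -9)
√(353971 + J(632, o(-24))) = √(353971 + (-9 - 1*632)) = √(353971 + (-9 - 632)) = √(353971 - 641) = √353330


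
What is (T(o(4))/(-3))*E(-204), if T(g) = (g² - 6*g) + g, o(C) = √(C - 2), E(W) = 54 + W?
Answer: 100 - 250*√2 ≈ -253.55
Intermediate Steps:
o(C) = √(-2 + C)
T(g) = g² - 5*g
(T(o(4))/(-3))*E(-204) = ((√(-2 + 4)*(-5 + √(-2 + 4)))/(-3))*(54 - 204) = ((√2*(-5 + √2))*(-⅓))*(-150) = -√2*(-5 + √2)/3*(-150) = 50*√2*(-5 + √2)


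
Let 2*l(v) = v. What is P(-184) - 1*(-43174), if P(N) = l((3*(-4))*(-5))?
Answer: 43204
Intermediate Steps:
l(v) = v/2
P(N) = 30 (P(N) = ((3*(-4))*(-5))/2 = (-12*(-5))/2 = (1/2)*60 = 30)
P(-184) - 1*(-43174) = 30 - 1*(-43174) = 30 + 43174 = 43204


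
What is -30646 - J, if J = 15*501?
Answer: -38161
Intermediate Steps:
J = 7515
-30646 - J = -30646 - 1*7515 = -30646 - 7515 = -38161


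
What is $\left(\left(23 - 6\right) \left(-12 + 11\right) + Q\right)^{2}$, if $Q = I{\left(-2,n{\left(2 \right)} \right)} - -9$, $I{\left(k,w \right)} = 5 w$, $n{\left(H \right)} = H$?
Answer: $4$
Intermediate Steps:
$Q = 19$ ($Q = 5 \cdot 2 - -9 = 10 + 9 = 19$)
$\left(\left(23 - 6\right) \left(-12 + 11\right) + Q\right)^{2} = \left(\left(23 - 6\right) \left(-12 + 11\right) + 19\right)^{2} = \left(17 \left(-1\right) + 19\right)^{2} = \left(-17 + 19\right)^{2} = 2^{2} = 4$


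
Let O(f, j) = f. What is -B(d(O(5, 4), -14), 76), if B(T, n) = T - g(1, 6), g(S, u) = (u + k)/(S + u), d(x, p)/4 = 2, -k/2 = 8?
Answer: -66/7 ≈ -9.4286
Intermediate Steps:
k = -16 (k = -2*8 = -16)
d(x, p) = 8 (d(x, p) = 4*2 = 8)
g(S, u) = (-16 + u)/(S + u) (g(S, u) = (u - 16)/(S + u) = (-16 + u)/(S + u))
B(T, n) = 10/7 + T (B(T, n) = T - (-16 + 6)/(1 + 6) = T - (-10)/7 = T - 1*(-10/7) = T + 10/7 = 10/7 + T)
-B(d(O(5, 4), -14), 76) = -(10/7 + 8) = -1*66/7 = -66/7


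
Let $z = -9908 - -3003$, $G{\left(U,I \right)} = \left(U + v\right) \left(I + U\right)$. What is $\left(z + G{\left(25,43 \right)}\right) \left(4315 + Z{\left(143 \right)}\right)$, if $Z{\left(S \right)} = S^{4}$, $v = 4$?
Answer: $-2062812463628$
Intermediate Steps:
$G{\left(U,I \right)} = \left(4 + U\right) \left(I + U\right)$ ($G{\left(U,I \right)} = \left(U + 4\right) \left(I + U\right) = \left(4 + U\right) \left(I + U\right)$)
$z = -6905$ ($z = -9908 + 3003 = -6905$)
$\left(z + G{\left(25,43 \right)}\right) \left(4315 + Z{\left(143 \right)}\right) = \left(-6905 + \left(25^{2} + 4 \cdot 43 + 4 \cdot 25 + 43 \cdot 25\right)\right) \left(4315 + 143^{4}\right) = \left(-6905 + \left(625 + 172 + 100 + 1075\right)\right) \left(4315 + 418161601\right) = \left(-6905 + 1972\right) 418165916 = \left(-4933\right) 418165916 = -2062812463628$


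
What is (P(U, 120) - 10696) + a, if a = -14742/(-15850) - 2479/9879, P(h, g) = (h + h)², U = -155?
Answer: 180714165982/2115975 ≈ 85405.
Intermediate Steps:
P(h, g) = 4*h² (P(h, g) = (2*h)² = 4*h²)
a = 1437082/2115975 (a = -14742*(-1/15850) - 2479*1/9879 = 7371/7925 - 67/267 = 1437082/2115975 ≈ 0.67916)
(P(U, 120) - 10696) + a = (4*(-155)² - 10696) + 1437082/2115975 = (4*24025 - 10696) + 1437082/2115975 = (96100 - 10696) + 1437082/2115975 = 85404 + 1437082/2115975 = 180714165982/2115975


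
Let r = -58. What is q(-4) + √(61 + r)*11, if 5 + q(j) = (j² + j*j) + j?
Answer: 23 + 11*√3 ≈ 42.053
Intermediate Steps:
q(j) = -5 + j + 2*j² (q(j) = -5 + ((j² + j*j) + j) = -5 + ((j² + j²) + j) = -5 + (2*j² + j) = -5 + (j + 2*j²) = -5 + j + 2*j²)
q(-4) + √(61 + r)*11 = (-5 - 4 + 2*(-4)²) + √(61 - 58)*11 = (-5 - 4 + 2*16) + √3*11 = (-5 - 4 + 32) + 11*√3 = 23 + 11*√3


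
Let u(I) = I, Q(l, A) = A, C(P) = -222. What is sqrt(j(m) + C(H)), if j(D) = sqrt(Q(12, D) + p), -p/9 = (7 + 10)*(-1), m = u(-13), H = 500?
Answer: sqrt(-222 + 2*sqrt(35)) ≈ 14.497*I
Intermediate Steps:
m = -13
p = 153 (p = -9*(7 + 10)*(-1) = -153*(-1) = -9*(-17) = 153)
j(D) = sqrt(153 + D) (j(D) = sqrt(D + 153) = sqrt(153 + D))
sqrt(j(m) + C(H)) = sqrt(sqrt(153 - 13) - 222) = sqrt(sqrt(140) - 222) = sqrt(2*sqrt(35) - 222) = sqrt(-222 + 2*sqrt(35))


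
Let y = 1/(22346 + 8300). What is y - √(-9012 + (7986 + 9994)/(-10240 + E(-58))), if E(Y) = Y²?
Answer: 1/30646 - I*√2959759493/573 ≈ 3.2631e-5 - 94.945*I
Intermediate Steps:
y = 1/30646 ≈ 3.2631e-5
y - √(-9012 + (7986 + 9994)/(-10240 + E(-58))) = 1/30646 - √(-9012 + (7986 + 9994)/(-10240 + (-58)²)) = 1/30646 - √(-9012 + 17980/(-10240 + 3364)) = 1/30646 - √(-9012 + 17980/(-6876)) = 1/30646 - √(-9012 + 17980*(-1/6876)) = 1/30646 - √(-9012 - 4495/1719) = 1/30646 - √(-15496123/1719) = 1/30646 - I*√2959759493/573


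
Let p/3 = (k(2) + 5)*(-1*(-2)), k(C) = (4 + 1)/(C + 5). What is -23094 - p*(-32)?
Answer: -153978/7 ≈ -21997.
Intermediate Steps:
k(C) = 5/(5 + C)
p = 240/7 (p = 3*((5/(5 + 2) + 5)*(-1*(-2))) = 3*((5/7 + 5)*2) = 3*((40/7)*2) = 3*(80/7) = 240/7 ≈ 34.286)
-23094 - p*(-32) = -23094 - 240*(-32)/7 = -23094 - 1*(-7680/7) = -23094 + 7680/7 = -153978/7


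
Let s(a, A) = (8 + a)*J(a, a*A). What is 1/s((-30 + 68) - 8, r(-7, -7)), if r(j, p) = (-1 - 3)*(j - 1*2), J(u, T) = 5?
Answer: 1/190 ≈ 0.0052632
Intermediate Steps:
r(j, p) = 8 - 4*j (r(j, p) = -4*(j - 2) = -4*(-2 + j) = 8 - 4*j)
s(a, A) = 40 + 5*a (s(a, A) = (8 + a)*5 = 40 + 5*a)
1/s((-30 + 68) - 8, r(-7, -7)) = 1/(40 + 5*((-30 + 68) - 8)) = 1/(40 + 5*(38 - 8)) = 1/(40 + 5*30) = 1/(40 + 150) = 1/190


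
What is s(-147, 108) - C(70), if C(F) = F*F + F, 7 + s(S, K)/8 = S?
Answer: -6202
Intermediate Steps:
s(S, K) = -56 + 8*S
C(F) = F + F² (C(F) = F² + F = F + F²)
s(-147, 108) - C(70) = (-56 + 8*(-147)) - 70*(1 + 70) = (-56 - 1176) - 70*71 = -1232 - 1*4970 = -1232 - 4970 = -6202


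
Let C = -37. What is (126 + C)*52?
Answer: 4628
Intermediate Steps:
(126 + C)*52 = (126 - 37)*52 = 89*52 = 4628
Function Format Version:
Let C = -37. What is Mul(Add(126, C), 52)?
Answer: 4628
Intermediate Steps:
Mul(Add(126, C), 52) = Mul(Add(126, -37), 52) = Mul(89, 52) = 4628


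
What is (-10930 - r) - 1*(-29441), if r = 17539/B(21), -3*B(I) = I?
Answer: 147116/7 ≈ 21017.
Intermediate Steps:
B(I) = -I/3
r = -17539/7 (r = 17539/((-⅓*21)) = 17539/(-7) = 17539*(-⅐) = -17539/7 ≈ -2505.6)
(-10930 - r) - 1*(-29441) = (-10930 - 1*(-17539/7)) - 1*(-29441) = (-10930 + 17539/7) + 29441 = -58971/7 + 29441 = 147116/7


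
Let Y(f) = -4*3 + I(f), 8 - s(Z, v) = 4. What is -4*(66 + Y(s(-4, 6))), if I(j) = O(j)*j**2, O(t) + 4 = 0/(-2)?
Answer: 40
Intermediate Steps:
O(t) = -4 (O(t) = -4 + 0/(-2) = -4 + 0*(-1/2) = -4 + 0 = -4)
I(j) = -4*j**2
s(Z, v) = 4 (s(Z, v) = 8 - 1*4 = 8 - 4 = 4)
Y(f) = -12 - 4*f**2 (Y(f) = -4*3 - 4*f**2 = -12 - 4*f**2)
-4*(66 + Y(s(-4, 6))) = -4*(66 + (-12 - 4*4**2)) = -4*(66 + (-12 - 4*16)) = -4*(66 + (-12 - 64)) = -4*(66 - 76) = -4*(-10) = 40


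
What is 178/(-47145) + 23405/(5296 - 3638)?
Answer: 1103133601/78166410 ≈ 14.113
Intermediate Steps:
178/(-47145) + 23405/(5296 - 3638) = 178*(-1/47145) + 23405/1658 = -178/47145 + 23405*(1/1658) = -178/47145 + 23405/1658 = 1103133601/78166410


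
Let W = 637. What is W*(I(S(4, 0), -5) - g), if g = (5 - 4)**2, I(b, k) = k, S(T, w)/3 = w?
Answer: -3822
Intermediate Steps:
S(T, w) = 3*w
g = 1 (g = 1**2 = 1)
W*(I(S(4, 0), -5) - g) = 637*(-5 - 1*1) = 637*(-5 - 1) = 637*(-6) = -3822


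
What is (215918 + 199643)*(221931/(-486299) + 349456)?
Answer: 70620387059867693/486299 ≈ 1.4522e+11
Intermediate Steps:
(215918 + 199643)*(221931/(-486299) + 349456) = 415561*(221931*(-1/486299) + 349456) = 415561*(-221931/486299 + 349456) = 415561*(169939881413/486299) = 70620387059867693/486299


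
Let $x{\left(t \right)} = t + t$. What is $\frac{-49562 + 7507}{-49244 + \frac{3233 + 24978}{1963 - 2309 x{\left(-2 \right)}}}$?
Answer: $\frac{94194789}{110291069} \approx 0.85406$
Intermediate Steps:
$x{\left(t \right)} = 2 t$
$\frac{-49562 + 7507}{-49244 + \frac{3233 + 24978}{1963 - 2309 x{\left(-2 \right)}}} = \frac{-49562 + 7507}{-49244 + \frac{3233 + 24978}{1963 - 2309 \cdot 2 \left(-2\right)}} = - \frac{42055}{-49244 + \frac{28211}{1963 - -9236}} = - \frac{42055}{-49244 + \frac{28211}{1963 + 9236}} = - \frac{42055}{-49244 + \frac{28211}{11199}} = - \frac{42055}{- \frac{551455345}{11199}} = \left(-42055\right) \left(- \frac{11199}{551455345}\right) = \frac{94194789}{110291069}$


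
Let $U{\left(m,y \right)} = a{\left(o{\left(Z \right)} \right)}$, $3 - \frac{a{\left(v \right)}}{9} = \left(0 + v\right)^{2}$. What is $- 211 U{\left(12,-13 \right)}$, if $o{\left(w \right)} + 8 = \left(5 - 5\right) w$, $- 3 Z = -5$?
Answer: $115839$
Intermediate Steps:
$Z = \frac{5}{3}$ ($Z = \left(- \frac{1}{3}\right) \left(-5\right) = \frac{5}{3} \approx 1.6667$)
$o{\left(w \right)} = -8$ ($o{\left(w \right)} = -8 + \left(5 - 5\right) w = -8 + 0 w = -8 + 0 = -8$)
$a{\left(v \right)} = 27 - 9 v^{2}$ ($a{\left(v \right)} = 27 - 9 \left(0 + v\right)^{2} = 27 - 9 v^{2}$)
$U{\left(m,y \right)} = -549$ ($U{\left(m,y \right)} = 27 - 9 \left(-8\right)^{2} = 27 - 576 = -549$)
$- 211 U{\left(12,-13 \right)} = \left(-211\right) \left(-549\right) = 115839$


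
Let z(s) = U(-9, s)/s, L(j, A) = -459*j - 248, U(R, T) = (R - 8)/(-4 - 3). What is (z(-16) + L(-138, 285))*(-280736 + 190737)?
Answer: -90854131927/16 ≈ -5.6784e+9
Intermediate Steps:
U(R, T) = 8/7 - R/7 (U(R, T) = (-8 + R)/(-7) = (-8 + R)*(-1/7) = 8/7 - R/7)
L(j, A) = -248 - 459*j
z(s) = 17/(7*s) (z(s) = (8/7 - 1/7*(-9))/s = (8/7 + 9/7)/s = 17/(7*s))
(z(-16) + L(-138, 285))*(-280736 + 190737) = ((17/7)/(-16) + (-248 - 459*(-138)))*(-280736 + 190737) = ((17/7)*(-1/16) + (-248 + 63342))*(-89999) = (-17/112 + 63094)*(-89999) = (7066511/112)*(-89999) = -90854131927/16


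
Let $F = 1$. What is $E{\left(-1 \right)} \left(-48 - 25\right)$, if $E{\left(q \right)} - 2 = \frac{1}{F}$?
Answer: $-219$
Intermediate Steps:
$E{\left(q \right)} = 3$ ($E{\left(q \right)} = 2 + 1^{-1} = 2 + 1 = 3$)
$E{\left(-1 \right)} \left(-48 - 25\right) = 3 \left(-48 - 25\right) = 3 \left(-73\right) = -219$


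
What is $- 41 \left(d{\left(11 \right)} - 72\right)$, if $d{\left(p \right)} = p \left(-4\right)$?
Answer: $4756$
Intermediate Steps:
$d{\left(p \right)} = - 4 p$
$- 41 \left(d{\left(11 \right)} - 72\right) = - 41 \left(\left(-4\right) 11 - 72\right) = - 41 \left(-44 - 72\right) = \left(-41\right) \left(-116\right) = 4756$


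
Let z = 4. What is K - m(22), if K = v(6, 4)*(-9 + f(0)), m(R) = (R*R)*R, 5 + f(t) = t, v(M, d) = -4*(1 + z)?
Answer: -10368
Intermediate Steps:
v(M, d) = -20 (v(M, d) = -4*(1 + 4) = -4*5 = -20)
f(t) = -5 + t
m(R) = R**3 (m(R) = R**2*R = R**3)
K = 280 (K = -20*(-9 + (-5 + 0)) = -20*(-9 - 5) = -20*(-14) = 280)
K - m(22) = 280 - 1*22**3 = 280 - 1*10648 = 280 - 10648 = -10368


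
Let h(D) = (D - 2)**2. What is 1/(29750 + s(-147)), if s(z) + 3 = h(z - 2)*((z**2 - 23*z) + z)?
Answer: 1/566474990 ≈ 1.7653e-9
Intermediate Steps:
h(D) = (-2 + D)**2
s(z) = -3 + (-4 + z)**2*(z**2 - 22*z) (s(z) = -3 + (-2 + (z - 2))**2*((z**2 - 23*z) + z) = -3 + (-2 + (-2 + z))**2*(z**2 - 22*z) = -3 + (-4 + z)**2*(z**2 - 22*z))
1/(29750 + s(-147)) = 1/(29750 + (-3 + (-147)**2*(-4 - 147)**2 - 22*(-147)*(-4 - 147)**2)) = 1/(29750 + (-3 + 21609*(-151)**2 - 22*(-147)*(-151)**2)) = 1/(29750 + (-3 + 21609*22801 - 22*(-147)*22801)) = 1/(29750 + (-3 + 492706809 + 73738434)) = 1/(29750 + 566445240) = 1/566474990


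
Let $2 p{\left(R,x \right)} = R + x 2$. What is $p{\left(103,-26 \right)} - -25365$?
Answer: $\frac{50781}{2} \approx 25391.0$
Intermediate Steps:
$p{\left(R,x \right)} = x + \frac{R}{2}$ ($p{\left(R,x \right)} = \frac{R + x 2}{2} = \frac{R + 2 x}{2} = x + \frac{R}{2}$)
$p{\left(103,-26 \right)} - -25365 = \left(-26 + \frac{1}{2} \cdot 103\right) - -25365 = \left(-26 + \frac{103}{2}\right) + 25365 = \frac{51}{2} + 25365 = \frac{50781}{2}$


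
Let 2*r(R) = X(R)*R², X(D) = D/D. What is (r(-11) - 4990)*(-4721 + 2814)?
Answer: 18801113/2 ≈ 9.4006e+6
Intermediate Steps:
X(D) = 1
r(R) = R²/2 (r(R) = (1*R²)/2 = R²/2)
(r(-11) - 4990)*(-4721 + 2814) = ((½)*(-11)² - 4990)*(-4721 + 2814) = ((½)*121 - 4990)*(-1907) = (121/2 - 4990)*(-1907) = -9859/2*(-1907) = 18801113/2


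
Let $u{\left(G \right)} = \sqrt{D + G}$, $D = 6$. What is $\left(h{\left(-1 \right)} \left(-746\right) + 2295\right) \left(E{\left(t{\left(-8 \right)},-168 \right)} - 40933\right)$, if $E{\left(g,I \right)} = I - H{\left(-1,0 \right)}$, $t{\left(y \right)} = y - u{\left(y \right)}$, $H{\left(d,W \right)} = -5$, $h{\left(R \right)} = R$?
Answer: $-124972936$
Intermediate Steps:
$u{\left(G \right)} = \sqrt{6 + G}$
$t{\left(y \right)} = y - \sqrt{6 + y}$
$E{\left(g,I \right)} = 5 + I$ ($E{\left(g,I \right)} = I - -5 = I + 5 = 5 + I$)
$\left(h{\left(-1 \right)} \left(-746\right) + 2295\right) \left(E{\left(t{\left(-8 \right)},-168 \right)} - 40933\right) = \left(\left(-1\right) \left(-746\right) + 2295\right) \left(\left(5 - 168\right) - 40933\right) = \left(746 + 2295\right) \left(-163 - 40933\right) = 3041 \left(-41096\right) = -124972936$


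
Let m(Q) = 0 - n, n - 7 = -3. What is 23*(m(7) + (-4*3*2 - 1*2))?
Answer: -690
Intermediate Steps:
n = 4 (n = 7 - 3 = 4)
m(Q) = -4 (m(Q) = 0 - 1*4 = 0 - 4 = -4)
23*(m(7) + (-4*3*2 - 1*2)) = 23*(-4 + (-4*3*2 - 1*2)) = 23*(-4 + (-12*2 - 2)) = 23*(-4 + (-24 - 2)) = 23*(-4 - 26) = 23*(-30) = -690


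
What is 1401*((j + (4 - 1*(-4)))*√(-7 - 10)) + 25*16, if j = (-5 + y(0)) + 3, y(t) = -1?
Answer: 400 + 7005*I*√17 ≈ 400.0 + 28882.0*I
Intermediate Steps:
j = -3 (j = (-5 - 1) + 3 = -6 + 3 = -3)
1401*((j + (4 - 1*(-4)))*√(-7 - 10)) + 25*16 = 1401*((-3 + (4 - 1*(-4)))*√(-7 - 10)) + 25*16 = 1401*((-3 + (4 + 4))*√(-17)) + 400 = 1401*((-3 + 8)*(I*√17)) + 400 = 1401*(5*(I*√17)) + 400 = 1401*(5*I*√17) + 400 = 7005*I*√17 + 400 = 400 + 7005*I*√17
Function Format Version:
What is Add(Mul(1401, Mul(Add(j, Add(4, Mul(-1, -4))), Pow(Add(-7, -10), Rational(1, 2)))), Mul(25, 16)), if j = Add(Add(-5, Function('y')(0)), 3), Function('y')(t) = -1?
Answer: Add(400, Mul(7005, I, Pow(17, Rational(1, 2)))) ≈ Add(400.00, Mul(28882., I))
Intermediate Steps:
j = -3 (j = Add(Add(-5, -1), 3) = Add(-6, 3) = -3)
Add(Mul(1401, Mul(Add(j, Add(4, Mul(-1, -4))), Pow(Add(-7, -10), Rational(1, 2)))), Mul(25, 16)) = Add(Mul(1401, Mul(Add(-3, Add(4, Mul(-1, -4))), Pow(Add(-7, -10), Rational(1, 2)))), Mul(25, 16)) = Add(Mul(1401, Mul(Add(-3, Add(4, 4)), Pow(-17, Rational(1, 2)))), 400) = Add(Mul(1401, Mul(Add(-3, 8), Mul(I, Pow(17, Rational(1, 2))))), 400) = Add(Mul(1401, Mul(5, Mul(I, Pow(17, Rational(1, 2))))), 400) = Add(Mul(1401, Mul(5, I, Pow(17, Rational(1, 2)))), 400) = Add(Mul(7005, I, Pow(17, Rational(1, 2))), 400) = Add(400, Mul(7005, I, Pow(17, Rational(1, 2))))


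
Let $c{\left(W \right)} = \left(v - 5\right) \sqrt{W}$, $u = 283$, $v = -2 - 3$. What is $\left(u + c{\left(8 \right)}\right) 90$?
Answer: $25470 - 1800 \sqrt{2} \approx 22924.0$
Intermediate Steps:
$v = -5$ ($v = -2 - 3 = -5$)
$c{\left(W \right)} = - 10 \sqrt{W}$ ($c{\left(W \right)} = \left(-5 - 5\right) \sqrt{W} = - 10 \sqrt{W}$)
$\left(u + c{\left(8 \right)}\right) 90 = \left(283 - 10 \sqrt{8}\right) 90 = \left(283 - 10 \cdot 2 \sqrt{2}\right) 90 = \left(283 - 20 \sqrt{2}\right) 90 = 25470 - 1800 \sqrt{2}$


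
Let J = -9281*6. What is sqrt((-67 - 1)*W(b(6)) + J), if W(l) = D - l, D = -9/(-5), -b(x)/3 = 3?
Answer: I*sqrt(1410510)/5 ≈ 237.53*I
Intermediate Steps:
b(x) = -9 (b(x) = -3*3 = -9)
J = -55686
D = 9/5 (D = -9*(-1/5) = 9/5 ≈ 1.8000)
W(l) = 9/5 - l
sqrt((-67 - 1)*W(b(6)) + J) = sqrt((-67 - 1)*(9/5 - 1*(-9)) - 55686) = sqrt(-68*(9/5 + 9) - 55686) = sqrt(-68*54/5 - 55686) = sqrt(-3672/5 - 55686) = sqrt(-282102/5) = I*sqrt(1410510)/5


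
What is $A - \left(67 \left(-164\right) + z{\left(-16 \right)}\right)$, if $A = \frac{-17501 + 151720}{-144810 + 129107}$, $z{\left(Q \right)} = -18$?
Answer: $\frac{172692999}{15703} \approx 10997.0$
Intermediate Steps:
$A = - \frac{134219}{15703}$ ($A = \frac{134219}{-15703} = 134219 \left(- \frac{1}{15703}\right) = - \frac{134219}{15703} \approx -8.5473$)
$A - \left(67 \left(-164\right) + z{\left(-16 \right)}\right) = - \frac{134219}{15703} - \left(67 \left(-164\right) - 18\right) = - \frac{134219}{15703} - \left(-10988 - 18\right) = - \frac{134219}{15703} - -11006 = - \frac{134219}{15703} + 11006 = \frac{172692999}{15703}$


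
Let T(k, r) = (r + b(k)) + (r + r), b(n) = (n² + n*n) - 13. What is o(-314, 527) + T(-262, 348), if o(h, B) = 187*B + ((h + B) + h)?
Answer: 236767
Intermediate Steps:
b(n) = -13 + 2*n² (b(n) = (n² + n²) - 13 = 2*n² - 13 = -13 + 2*n²)
o(h, B) = 2*h + 188*B (o(h, B) = 187*B + ((B + h) + h) = 187*B + (B + 2*h) = 2*h + 188*B)
T(k, r) = -13 + 2*k² + 3*r (T(k, r) = (r + (-13 + 2*k²)) + (r + r) = (-13 + r + 2*k²) + 2*r = -13 + 2*k² + 3*r)
o(-314, 527) + T(-262, 348) = (2*(-314) + 188*527) + (-13 + 2*(-262)² + 3*348) = (-628 + 99076) + (-13 + 2*68644 + 1044) = 98448 + (-13 + 137288 + 1044) = 98448 + 138319 = 236767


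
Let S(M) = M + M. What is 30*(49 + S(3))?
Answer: 1650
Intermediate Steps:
S(M) = 2*M
30*(49 + S(3)) = 30*(49 + 2*3) = 30*(49 + 6) = 30*55 = 1650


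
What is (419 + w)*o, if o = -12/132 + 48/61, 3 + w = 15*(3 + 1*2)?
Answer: 229297/671 ≈ 341.72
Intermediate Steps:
w = 72 (w = -3 + 15*(3 + 1*2) = -3 + 15*(3 + 2) = -3 + 15*5 = -3 + 75 = 72)
o = 467/671 (o = -12*1/132 + 48*(1/61) = -1/11 + 48/61 = 467/671 ≈ 0.69598)
(419 + w)*o = (419 + 72)*(467/671) = 491*(467/671) = 229297/671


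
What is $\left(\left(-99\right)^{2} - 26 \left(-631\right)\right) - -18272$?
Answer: $44479$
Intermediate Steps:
$\left(\left(-99\right)^{2} - 26 \left(-631\right)\right) - -18272 = \left(9801 - -16406\right) + 18272 = \left(9801 + 16406\right) + 18272 = 26207 + 18272 = 44479$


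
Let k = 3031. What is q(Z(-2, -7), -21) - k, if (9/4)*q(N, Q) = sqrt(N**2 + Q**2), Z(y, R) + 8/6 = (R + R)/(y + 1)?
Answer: -3031 + 4*sqrt(5413)/27 ≈ -3020.1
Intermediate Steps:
Z(y, R) = -4/3 + 2*R/(1 + y) (Z(y, R) = -4/3 + (R + R)/(y + 1) = -4/3 + (2*R)/(1 + y) = -4/3 + 2*R/(1 + y))
q(N, Q) = 4*sqrt(N**2 + Q**2)/9
q(Z(-2, -7), -21) - k = 4*sqrt((2*(-2 - 2*(-2) + 3*(-7))/(3*(1 - 2)))**2 + (-21)**2)/9 - 1*3031 = 4*sqrt(((2/3)*(-2 + 4 - 21)/(-1))**2 + 441)/9 - 3031 = 4*sqrt(((2/3)*(-1)*(-19))**2 + 441)/9 - 3031 = 4*sqrt((38/3)**2 + 441)/9 - 3031 = 4*sqrt(1444/9 + 441)/9 - 3031 = 4*sqrt(5413/9)/9 - 3031 = 4*(sqrt(5413)/3)/9 - 3031 = 4*sqrt(5413)/27 - 3031 = -3031 + 4*sqrt(5413)/27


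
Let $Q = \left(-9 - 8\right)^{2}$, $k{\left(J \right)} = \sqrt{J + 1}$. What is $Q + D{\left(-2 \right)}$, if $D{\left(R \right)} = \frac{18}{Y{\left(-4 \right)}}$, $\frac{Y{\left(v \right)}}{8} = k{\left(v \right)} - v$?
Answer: $\frac{5500}{19} - \frac{9 i \sqrt{3}}{76} \approx 289.47 - 0.20511 i$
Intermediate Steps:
$k{\left(J \right)} = \sqrt{1 + J}$
$Y{\left(v \right)} = - 8 v + 8 \sqrt{1 + v}$ ($Y{\left(v \right)} = 8 \left(\sqrt{1 + v} - v\right) = - 8 v + 8 \sqrt{1 + v}$)
$Q = 289$ ($Q = \left(-17\right)^{2} = 289$)
$D{\left(R \right)} = \frac{18}{32 + 8 i \sqrt{3}}$ ($D{\left(R \right)} = \frac{18}{\left(-8\right) \left(-4\right) + 8 \sqrt{1 - 4}} = \frac{18}{32 + 8 \sqrt{-3}} = \frac{18}{32 + 8 i \sqrt{3}}$)
$Q + D{\left(-2 \right)} = 289 + \left(\frac{9}{19} - \frac{9 i \sqrt{3}}{76}\right) = \frac{5500}{19} - \frac{9 i \sqrt{3}}{76}$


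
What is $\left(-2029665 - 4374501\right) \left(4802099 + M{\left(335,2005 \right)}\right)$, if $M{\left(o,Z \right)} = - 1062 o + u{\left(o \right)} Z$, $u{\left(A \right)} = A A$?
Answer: $-1469483625353364$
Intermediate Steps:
$u{\left(A \right)} = A^{2}$
$M{\left(o,Z \right)} = - 1062 o + Z o^{2}$ ($M{\left(o,Z \right)} = - 1062 o + o^{2} Z = - 1062 o + Z o^{2}$)
$\left(-2029665 - 4374501\right) \left(4802099 + M{\left(335,2005 \right)}\right) = \left(-2029665 - 4374501\right) \left(4802099 + 335 \left(-1062 + 2005 \cdot 335\right)\right) = - 6404166 \left(4802099 + 335 \left(-1062 + 671675\right)\right) = - 6404166 \left(4802099 + 335 \cdot 670613\right) = - 6404166 \left(4802099 + 224655355\right) = \left(-6404166\right) 229457454 = -1469483625353364$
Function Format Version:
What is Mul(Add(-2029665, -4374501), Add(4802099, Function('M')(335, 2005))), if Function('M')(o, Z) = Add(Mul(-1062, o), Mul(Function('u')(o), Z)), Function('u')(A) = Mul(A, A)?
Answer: -1469483625353364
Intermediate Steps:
Function('u')(A) = Pow(A, 2)
Function('M')(o, Z) = Add(Mul(-1062, o), Mul(Z, Pow(o, 2))) (Function('M')(o, Z) = Add(Mul(-1062, o), Mul(Pow(o, 2), Z)) = Add(Mul(-1062, o), Mul(Z, Pow(o, 2))))
Mul(Add(-2029665, -4374501), Add(4802099, Function('M')(335, 2005))) = Mul(Add(-2029665, -4374501), Add(4802099, Mul(335, Add(-1062, Mul(2005, 335))))) = Mul(-6404166, Add(4802099, Mul(335, Add(-1062, 671675)))) = Mul(-6404166, Add(4802099, Mul(335, 670613))) = Mul(-6404166, Add(4802099, 224655355)) = Mul(-6404166, 229457454) = -1469483625353364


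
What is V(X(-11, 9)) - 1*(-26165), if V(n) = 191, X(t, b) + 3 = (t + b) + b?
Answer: 26356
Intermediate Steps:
X(t, b) = -3 + t + 2*b (X(t, b) = -3 + ((t + b) + b) = -3 + ((b + t) + b) = -3 + (t + 2*b) = -3 + t + 2*b)
V(X(-11, 9)) - 1*(-26165) = 191 - 1*(-26165) = 191 + 26165 = 26356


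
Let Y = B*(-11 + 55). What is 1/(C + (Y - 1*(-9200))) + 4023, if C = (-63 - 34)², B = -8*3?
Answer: 70615720/17553 ≈ 4023.0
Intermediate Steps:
B = -24
C = 9409 (C = (-97)² = 9409)
Y = -1056 (Y = -24*(-11 + 55) = -24*44 = -1056)
1/(C + (Y - 1*(-9200))) + 4023 = 1/(9409 + (-1056 - 1*(-9200))) + 4023 = 1/(9409 + (-1056 + 9200)) + 4023 = 1/(9409 + 8144) + 4023 = 1/17553 + 4023 = 70615720/17553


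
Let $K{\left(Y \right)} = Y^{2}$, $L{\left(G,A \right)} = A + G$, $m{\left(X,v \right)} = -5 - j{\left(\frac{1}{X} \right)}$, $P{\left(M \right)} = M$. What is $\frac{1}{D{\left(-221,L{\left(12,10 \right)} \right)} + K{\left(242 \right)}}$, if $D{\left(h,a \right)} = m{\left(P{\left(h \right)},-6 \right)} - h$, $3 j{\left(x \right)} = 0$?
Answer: $\frac{1}{58780} \approx 1.7013 \cdot 10^{-5}$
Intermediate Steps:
$j{\left(x \right)} = 0$ ($j{\left(x \right)} = \frac{1}{3} \cdot 0 = 0$)
$m{\left(X,v \right)} = -5$ ($m{\left(X,v \right)} = -5 - 0 = -5 + 0 = -5$)
$D{\left(h,a \right)} = -5 - h$
$\frac{1}{D{\left(-221,L{\left(12,10 \right)} \right)} + K{\left(242 \right)}} = \frac{1}{\left(-5 - -221\right) + 242^{2}} = \frac{1}{\left(-5 + 221\right) + 58564} = \frac{1}{216 + 58564} = \frac{1}{58780}$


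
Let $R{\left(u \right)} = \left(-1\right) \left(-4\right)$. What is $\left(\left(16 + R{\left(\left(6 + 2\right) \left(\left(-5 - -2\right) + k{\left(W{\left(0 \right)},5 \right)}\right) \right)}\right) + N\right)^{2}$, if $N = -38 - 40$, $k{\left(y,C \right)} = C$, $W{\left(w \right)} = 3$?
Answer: $3364$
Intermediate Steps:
$N = -78$
$R{\left(u \right)} = 4$
$\left(\left(16 + R{\left(\left(6 + 2\right) \left(\left(-5 - -2\right) + k{\left(W{\left(0 \right)},5 \right)}\right) \right)}\right) + N\right)^{2} = \left(\left(16 + 4\right) - 78\right)^{2} = \left(20 - 78\right)^{2} = \left(-58\right)^{2} = 3364$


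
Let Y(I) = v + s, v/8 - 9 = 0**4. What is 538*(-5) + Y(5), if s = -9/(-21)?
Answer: -18323/7 ≈ -2617.6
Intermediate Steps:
v = 72 (v = 72 + 8*0**4 = 72 + 8*0 = 72 + 0 = 72)
s = 3/7 (s = -9*(-1/21) = 3/7 ≈ 0.42857)
Y(I) = 507/7 (Y(I) = 72 + 3/7 = 507/7)
538*(-5) + Y(5) = 538*(-5) + 507/7 = -2690 + 507/7 = -18323/7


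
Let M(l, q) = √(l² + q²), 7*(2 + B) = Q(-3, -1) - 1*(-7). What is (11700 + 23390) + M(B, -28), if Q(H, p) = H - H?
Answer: 35090 + √785 ≈ 35118.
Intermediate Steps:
Q(H, p) = 0
B = -1 (B = -2 + (0 - 1*(-7))/7 = -2 + (0 + 7)/7 = -2 + (⅐)*7 = -2 + 1 = -1)
(11700 + 23390) + M(B, -28) = (11700 + 23390) + √((-1)² + (-28)²) = 35090 + √(1 + 784) = 35090 + √785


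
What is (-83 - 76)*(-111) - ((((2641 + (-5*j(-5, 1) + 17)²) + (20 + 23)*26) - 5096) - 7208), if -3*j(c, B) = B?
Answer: 232610/9 ≈ 25846.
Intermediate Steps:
j(c, B) = -B/3
(-83 - 76)*(-111) - ((((2641 + (-5*j(-5, 1) + 17)²) + (20 + 23)*26) - 5096) - 7208) = (-83 - 76)*(-111) - ((((2641 + (-(-5)/3 + 17)²) + (20 + 23)*26) - 5096) - 7208) = -159*(-111) - ((((2641 + (-5*(-⅓) + 17)²) + 43*26) - 5096) - 7208) = 17649 - ((((2641 + (5/3 + 17)²) + 1118) - 5096) - 7208) = 17649 - ((((2641 + (56/3)²) + 1118) - 5096) - 7208) = 17649 - ((((2641 + 3136/9) + 1118) - 5096) - 7208) = 17649 - (((26905/9 + 1118) - 5096) - 7208) = 17649 - ((36967/9 - 5096) - 7208) = 17649 - (-8897/9 - 7208) = 17649 - 1*(-73769/9) = 17649 + 73769/9 = 232610/9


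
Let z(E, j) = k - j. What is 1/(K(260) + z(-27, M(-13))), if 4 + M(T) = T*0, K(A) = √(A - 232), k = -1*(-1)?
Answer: -5/3 + 2*√7/3 ≈ 0.097167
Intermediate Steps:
k = 1
K(A) = √(-232 + A)
M(T) = -4 (M(T) = -4 + T*0 = -4 + 0 = -4)
z(E, j) = 1 - j
1/(K(260) + z(-27, M(-13))) = 1/(√(-232 + 260) + (1 - 1*(-4))) = 1/(√28 + (1 + 4)) = 1/(2*√7 + 5) = 1/(5 + 2*√7)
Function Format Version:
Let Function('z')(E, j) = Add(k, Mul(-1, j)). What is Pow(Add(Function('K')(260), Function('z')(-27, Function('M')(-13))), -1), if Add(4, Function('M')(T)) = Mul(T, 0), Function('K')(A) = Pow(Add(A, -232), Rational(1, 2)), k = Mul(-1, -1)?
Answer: Add(Rational(-5, 3), Mul(Rational(2, 3), Pow(7, Rational(1, 2)))) ≈ 0.097167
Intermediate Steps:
k = 1
Function('K')(A) = Pow(Add(-232, A), Rational(1, 2))
Function('M')(T) = -4 (Function('M')(T) = Add(-4, Mul(T, 0)) = Add(-4, 0) = -4)
Function('z')(E, j) = Add(1, Mul(-1, j))
Pow(Add(Function('K')(260), Function('z')(-27, Function('M')(-13))), -1) = Pow(Add(Pow(Add(-232, 260), Rational(1, 2)), Add(1, Mul(-1, -4))), -1) = Pow(Add(Pow(28, Rational(1, 2)), Add(1, 4)), -1) = Pow(Add(Mul(2, Pow(7, Rational(1, 2))), 5), -1) = Pow(Add(5, Mul(2, Pow(7, Rational(1, 2)))), -1)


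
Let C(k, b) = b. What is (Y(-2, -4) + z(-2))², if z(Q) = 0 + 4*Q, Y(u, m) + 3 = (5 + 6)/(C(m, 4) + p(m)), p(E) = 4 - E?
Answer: 14641/144 ≈ 101.67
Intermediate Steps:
Y(u, m) = -3 + 11/(8 - m) (Y(u, m) = -3 + (5 + 6)/(4 + (4 - m)) = -3 + 11/(8 - m))
z(Q) = 4*Q
(Y(-2, -4) + z(-2))² = ((13 - 3*(-4))/(-8 - 4) + 4*(-2))² = ((13 + 12)/(-12) - 8)² = (-1/12*25 - 8)² = (-25/12 - 8)² = (-121/12)² = 14641/144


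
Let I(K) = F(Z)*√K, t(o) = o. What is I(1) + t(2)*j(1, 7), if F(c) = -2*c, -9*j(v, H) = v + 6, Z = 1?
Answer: -32/9 ≈ -3.5556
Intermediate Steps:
j(v, H) = -⅔ - v/9 (j(v, H) = -(v + 6)/9 = -(6 + v)/9 = -⅔ - v/9)
I(K) = -2*√K (I(K) = (-2*1)*√K = -2*√K)
I(1) + t(2)*j(1, 7) = -2*√1 + 2*(-⅔ - ⅑*1) = -2*1 + 2*(-⅔ - ⅑) = -2 + 2*(-7/9) = -2 - 14/9 = -32/9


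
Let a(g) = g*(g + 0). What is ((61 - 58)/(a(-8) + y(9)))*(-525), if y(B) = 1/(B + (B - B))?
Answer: -14175/577 ≈ -24.567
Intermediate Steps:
y(B) = 1/B (y(B) = 1/(B + 0) = 1/B)
a(g) = g**2 (a(g) = g*g = g**2)
((61 - 58)/(a(-8) + y(9)))*(-525) = ((61 - 58)/((-8)**2 + 1/9))*(-525) = (3/(64 + 1/9))*(-525) = (3/(577/9))*(-525) = (3*(9/577))*(-525) = (27/577)*(-525) = -14175/577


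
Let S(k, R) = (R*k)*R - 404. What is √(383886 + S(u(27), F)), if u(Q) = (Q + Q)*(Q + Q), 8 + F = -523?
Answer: √822581758 ≈ 28681.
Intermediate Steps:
F = -531 (F = -8 - 523 = -531)
u(Q) = 4*Q² (u(Q) = (2*Q)*(2*Q) = 4*Q²)
S(k, R) = -404 + k*R² (S(k, R) = k*R² - 404 = -404 + k*R²)
√(383886 + S(u(27), F)) = √(383886 + (-404 + (4*27²)*(-531)²)) = √(383886 + (-404 + (4*729)*281961)) = √(383886 + (-404 + 2916*281961)) = √(383886 + (-404 + 822198276)) = √(383886 + 822197872) = √822581758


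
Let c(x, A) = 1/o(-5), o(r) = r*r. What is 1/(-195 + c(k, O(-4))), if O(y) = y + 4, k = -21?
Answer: -25/4874 ≈ -0.0051293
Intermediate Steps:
O(y) = 4 + y
o(r) = r²
c(x, A) = 1/25 (c(x, A) = 1/((-5)²) = 1/25)
1/(-195 + c(k, O(-4))) = 1/(-195 + 1/25) = 1/(-4874/25) = -25/4874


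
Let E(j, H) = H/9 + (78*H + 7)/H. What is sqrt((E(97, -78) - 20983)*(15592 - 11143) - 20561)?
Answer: I*sqrt(62912523570)/26 ≈ 9647.1*I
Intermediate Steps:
E(j, H) = H/9 + (7 + 78*H)/H (E(j, H) = H*(1/9) + (7 + 78*H)/H = H/9 + (7 + 78*H)/H)
sqrt((E(97, -78) - 20983)*(15592 - 11143) - 20561) = sqrt(((78 + 7/(-78) + (1/9)*(-78)) - 20983)*(15592 - 11143) - 20561) = sqrt(((78 + 7*(-1/78) - 26/3) - 20983)*4449 - 20561) = sqrt(((78 - 7/78 - 26/3) - 20983)*4449 - 20561) = sqrt((5401/78 - 20983)*4449 - 20561) = sqrt(-1631273/78*4449 - 20561) = sqrt(-2419177859/26 - 20561) = sqrt(-2419712445/26) = I*sqrt(62912523570)/26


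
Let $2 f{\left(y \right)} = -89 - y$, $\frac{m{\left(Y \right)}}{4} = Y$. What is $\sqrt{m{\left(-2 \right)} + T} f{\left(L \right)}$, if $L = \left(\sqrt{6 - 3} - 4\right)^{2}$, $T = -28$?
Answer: $i \left(-324 + 24 \sqrt{3}\right) \approx - 282.43 i$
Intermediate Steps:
$m{\left(Y \right)} = 4 Y$
$L = \left(-4 + \sqrt{3}\right)^{2}$ ($L = \left(\sqrt{3} - 4\right)^{2} = \left(-4 + \sqrt{3}\right)^{2} \approx 5.1436$)
$f{\left(y \right)} = - \frac{89}{2} - \frac{y}{2}$ ($f{\left(y \right)} = \frac{-89 - y}{2} = - \frac{89}{2} - \frac{y}{2}$)
$\sqrt{m{\left(-2 \right)} + T} f{\left(L \right)} = \sqrt{4 \left(-2\right) - 28} \left(- \frac{89}{2} - \frac{\left(4 - \sqrt{3}\right)^{2}}{2}\right) = \sqrt{-8 - 28} \left(- \frac{89}{2} - \frac{\left(4 - \sqrt{3}\right)^{2}}{2}\right) = \sqrt{-36} \left(- \frac{89}{2} - \frac{\left(4 - \sqrt{3}\right)^{2}}{2}\right) = 6 i \left(- \frac{89}{2} - \frac{\left(4 - \sqrt{3}\right)^{2}}{2}\right)$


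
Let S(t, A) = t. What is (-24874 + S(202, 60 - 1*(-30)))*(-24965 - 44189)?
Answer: 1706167488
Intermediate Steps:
(-24874 + S(202, 60 - 1*(-30)))*(-24965 - 44189) = (-24874 + 202)*(-24965 - 44189) = -24672*(-69154) = 1706167488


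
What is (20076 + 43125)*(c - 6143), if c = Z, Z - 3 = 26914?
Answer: 1312937574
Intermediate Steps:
Z = 26917 (Z = 3 + 26914 = 26917)
c = 26917
(20076 + 43125)*(c - 6143) = (20076 + 43125)*(26917 - 6143) = 63201*20774 = 1312937574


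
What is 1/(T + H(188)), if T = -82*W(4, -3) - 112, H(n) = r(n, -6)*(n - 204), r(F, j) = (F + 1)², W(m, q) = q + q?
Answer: -1/571156 ≈ -1.7508e-6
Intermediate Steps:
W(m, q) = 2*q
r(F, j) = (1 + F)²
H(n) = (1 + n)²*(-204 + n) (H(n) = (1 + n)²*(n - 204) = (1 + n)²*(-204 + n))
T = 380 (T = -164*(-3) - 112 = -82*(-6) - 112 = 492 - 112 = 380)
1/(T + H(188)) = 1/(380 + (1 + 188)²*(-204 + 188)) = 1/(380 + 189²*(-16)) = 1/(380 + 35721*(-16)) = 1/(380 - 571536) = 1/(-571156) = -1/571156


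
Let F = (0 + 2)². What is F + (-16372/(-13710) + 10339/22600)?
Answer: 175113889/30984600 ≈ 5.6516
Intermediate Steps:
F = 4 (F = 2² = 4)
F + (-16372/(-13710) + 10339/22600) = 4 + (-16372/(-13710) + 10339/22600) = 4 + (-16372*(-1/13710) + 10339*(1/22600)) = 4 + (8186/6855 + 10339/22600) = 4 + 51175489/30984600 = 175113889/30984600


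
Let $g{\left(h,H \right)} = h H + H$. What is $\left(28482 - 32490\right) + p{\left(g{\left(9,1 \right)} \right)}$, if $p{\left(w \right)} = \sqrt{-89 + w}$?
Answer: $-4008 + i \sqrt{79} \approx -4008.0 + 8.8882 i$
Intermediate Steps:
$g{\left(h,H \right)} = H + H h$ ($g{\left(h,H \right)} = H h + H = H + H h$)
$\left(28482 - 32490\right) + p{\left(g{\left(9,1 \right)} \right)} = \left(28482 - 32490\right) + \sqrt{-89 + 1 \left(1 + 9\right)} = -4008 + \sqrt{-89 + 1 \cdot 10} = -4008 + \sqrt{-89 + 10} = -4008 + \sqrt{-79} = -4008 + i \sqrt{79}$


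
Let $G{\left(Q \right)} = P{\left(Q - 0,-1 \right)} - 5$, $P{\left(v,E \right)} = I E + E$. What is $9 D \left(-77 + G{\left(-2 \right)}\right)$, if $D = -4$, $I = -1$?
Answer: $2952$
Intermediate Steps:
$P{\left(v,E \right)} = 0$ ($P{\left(v,E \right)} = - E + E = 0$)
$G{\left(Q \right)} = -5$ ($G{\left(Q \right)} = 0 - 5 = -5$)
$9 D \left(-77 + G{\left(-2 \right)}\right) = 9 \left(-4\right) \left(-77 - 5\right) = \left(-36\right) \left(-82\right) = 2952$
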